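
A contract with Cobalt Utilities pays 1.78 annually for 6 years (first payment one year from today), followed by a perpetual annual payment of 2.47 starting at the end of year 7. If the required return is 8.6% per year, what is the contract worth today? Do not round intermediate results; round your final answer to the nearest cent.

25.59

PV of 6-year annuity: 1.78 × [1 − (1+0.086)^−6] / 0.086 = 8.08107
Perpetuity value at year 6: 2.47 / 0.086 = 28.72093
PV of perpetuity: 28.72093 / (1+0.086)^6 = 17.50732
Total PV = 8.08107 + 17.50732 = 25.58838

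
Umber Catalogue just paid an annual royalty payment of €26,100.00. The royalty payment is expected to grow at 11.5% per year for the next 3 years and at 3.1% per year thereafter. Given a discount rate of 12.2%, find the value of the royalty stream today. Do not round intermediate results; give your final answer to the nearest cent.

€367531.33

D_1 = 29101.50000
D_2 = 32448.17250
D_3 = 36179.71234
Terminal value at year 3: TV = D_3×(1+g_2)/(r−g_2) = 37301.28342/0.091 = 409904.21341
P_0 = D_1/(1+r)^1 + D_2/(1+r)^2 + D_3/(1+r)^3 + TV/(1+r)^3
    = 25937.16578 + 25775.34745 + 25614.53869 + 290204.27898 = 367531.33089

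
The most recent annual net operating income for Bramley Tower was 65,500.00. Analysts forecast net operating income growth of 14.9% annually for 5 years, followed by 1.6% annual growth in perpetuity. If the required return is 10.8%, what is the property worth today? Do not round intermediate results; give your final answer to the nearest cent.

1233158.44

D_1 = 75259.50000
D_2 = 86473.16550
D_3 = 99357.66716
D_4 = 114161.95957
D_5 = 131172.09154
Terminal value at year 5: TV = D_5×(1+g_2)/(r−g_2) = 133270.84501/0.092 = 1448596.14137
P_0 = D_1/(1+r)^1 + D_2/(1+r)^2 + D_3/(1+r)^3 + D_4/(1+r)^4 + D_5/(1+r)^5 + TV/(1+r)^5
    = 67923.73646 + 70437.15992 + 73043.58913 + 75746.46562 + 78549.35830 + 867458.13079 = 1233158.44022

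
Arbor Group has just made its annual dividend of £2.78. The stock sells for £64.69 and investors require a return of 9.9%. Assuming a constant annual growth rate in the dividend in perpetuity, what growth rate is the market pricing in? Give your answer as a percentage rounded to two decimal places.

P = D₀(1+g)/(r−g) ⇒ P(r−g) = D₀(1+g) ⇒ g(P+D₀) = P·r − D₀
g = (P·r − D₀)/(P + D₀) = (£64.69×0.099 − £2.78) / (£64.69 + £2.78) = 0.053717

5.37%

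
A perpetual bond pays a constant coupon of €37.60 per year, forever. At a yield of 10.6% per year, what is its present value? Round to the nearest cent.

Level perpetuity: PV = C / r = €37.60 / 0.106 = €354.72

€354.72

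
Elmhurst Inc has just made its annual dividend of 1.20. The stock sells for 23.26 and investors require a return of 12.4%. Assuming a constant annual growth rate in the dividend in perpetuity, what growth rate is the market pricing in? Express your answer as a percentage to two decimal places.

P = D₀(1+g)/(r−g) ⇒ P(r−g) = D₀(1+g) ⇒ g(P+D₀) = P·r − D₀
g = (P·r − D₀)/(P + D₀) = (23.26×0.124 − 1.20) / (23.26 + 1.20) = 0.068857

6.89%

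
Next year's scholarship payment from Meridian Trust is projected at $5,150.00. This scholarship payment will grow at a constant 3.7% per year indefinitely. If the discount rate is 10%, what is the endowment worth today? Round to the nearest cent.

Growing perpetuity: P = D₁ / (r − g) = $5,150.0000 / (0.1 − 0.037) = $81,746.03

$81746.03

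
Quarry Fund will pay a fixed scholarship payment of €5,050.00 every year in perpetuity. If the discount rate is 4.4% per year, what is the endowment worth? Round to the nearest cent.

Level perpetuity: PV = C / r = €5,050.00 / 0.044 = €114,772.73

€114772.73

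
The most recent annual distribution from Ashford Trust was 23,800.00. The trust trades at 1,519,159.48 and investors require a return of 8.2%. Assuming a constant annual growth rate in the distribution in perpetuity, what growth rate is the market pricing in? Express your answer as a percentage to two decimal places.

P = D₀(1+g)/(r−g) ⇒ P(r−g) = D₀(1+g) ⇒ g(P+D₀) = P·r − D₀
g = (P·r − D₀)/(P + D₀) = (1,519,159.48×0.082 − 23,800.00) / (1,519,159.48 + 23,800.00) = 0.065310

6.53%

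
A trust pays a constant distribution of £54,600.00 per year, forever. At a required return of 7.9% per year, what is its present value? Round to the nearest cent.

Level perpetuity: PV = C / r = £54,600.00 / 0.079 = £691,139.24

£691139.24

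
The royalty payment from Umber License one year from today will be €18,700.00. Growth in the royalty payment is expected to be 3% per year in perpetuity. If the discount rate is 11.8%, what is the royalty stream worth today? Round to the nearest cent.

€212500.00

Growing perpetuity: P = D₁ / (r − g) = €18,700.0000 / (0.118 − 0.03) = €212,500.00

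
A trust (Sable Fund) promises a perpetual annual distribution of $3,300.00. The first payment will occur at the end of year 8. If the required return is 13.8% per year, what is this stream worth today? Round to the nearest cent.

Value at end of year 7: C / r = $3,300.00 / 0.138 = $23,913.0435
Discount to today: PV = $23,913.0435 / (1 + 0.138)^7 = $23,913.0435 / 2.471700 = $9,674.73

$9674.73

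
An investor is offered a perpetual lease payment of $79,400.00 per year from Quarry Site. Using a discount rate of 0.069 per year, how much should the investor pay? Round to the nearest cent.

$1150724.64

Level perpetuity: PV = C / r = $79,400.00 / 0.069 = $1,150,724.64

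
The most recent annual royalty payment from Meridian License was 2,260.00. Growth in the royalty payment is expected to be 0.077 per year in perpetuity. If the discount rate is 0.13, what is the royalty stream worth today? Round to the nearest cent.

D₁ = D₀ × (1 + g) = 2,260.00 × 1.077 = 2,434.0200
Growing perpetuity: P = D₁ / (r − g) = 2,434.0200 / (0.13 − 0.077) = 45,924.91

45924.91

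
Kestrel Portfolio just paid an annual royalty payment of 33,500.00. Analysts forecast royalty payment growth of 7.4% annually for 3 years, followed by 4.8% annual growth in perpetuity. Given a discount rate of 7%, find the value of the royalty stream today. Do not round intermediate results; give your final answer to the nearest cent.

D_1 = 35979.00000
D_2 = 38641.44600
D_3 = 41500.91300
Terminal value at year 3: TV = D_3×(1+g_2)/(r−g_2) = 43492.95683/0.022 = 1976952.58310
P_0 = D_1/(1+r)^1 + D_2/(1+r)^2 + D_3/(1+r)^3 + TV/(1+r)^3
    = 33625.23364 + 33750.93545 + 33877.10717 + 1613782.19630 = 1715035.47257

1715035.47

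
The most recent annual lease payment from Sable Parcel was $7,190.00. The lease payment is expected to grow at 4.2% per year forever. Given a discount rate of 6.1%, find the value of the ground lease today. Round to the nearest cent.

D₁ = D₀ × (1 + g) = $7,190.00 × 1.042 = $7,491.9800
Growing perpetuity: P = D₁ / (r − g) = $7,491.9800 / (0.061 − 0.042) = $394,314.74

$394314.74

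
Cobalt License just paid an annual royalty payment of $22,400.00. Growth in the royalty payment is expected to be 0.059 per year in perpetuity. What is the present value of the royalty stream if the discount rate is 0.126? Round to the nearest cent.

D₁ = D₀ × (1 + g) = $22,400.00 × 1.059 = $23,721.6000
Growing perpetuity: P = D₁ / (r − g) = $23,721.6000 / (0.126 − 0.059) = $354,053.73

$354053.73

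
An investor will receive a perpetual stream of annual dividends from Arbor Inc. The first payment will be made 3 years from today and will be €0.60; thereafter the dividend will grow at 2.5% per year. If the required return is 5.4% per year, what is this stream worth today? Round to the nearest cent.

€18.62

Value at end of year 2: C₁ / (r − g) = €0.60 / (0.054 − 0.025) = €20.6897
Discount to today: PV = €20.6897 / (1 + 0.054)^2 = €20.6897 / 1.110916 = €18.62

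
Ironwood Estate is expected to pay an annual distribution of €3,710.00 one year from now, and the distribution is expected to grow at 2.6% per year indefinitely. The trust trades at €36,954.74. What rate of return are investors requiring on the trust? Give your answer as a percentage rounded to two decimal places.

12.64%

P = D₁/(r − g) ⇒ r = D₁/P + g = €3,710.0000/€36,954.74 + 0.026 = 0.100393 + 0.026 = 0.126393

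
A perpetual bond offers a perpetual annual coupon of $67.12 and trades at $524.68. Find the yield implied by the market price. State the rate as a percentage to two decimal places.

P = C/r ⇒ r = C/P = $67.12/$524.68 = 0.127926

12.79%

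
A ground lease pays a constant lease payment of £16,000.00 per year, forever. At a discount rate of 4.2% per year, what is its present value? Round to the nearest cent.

£380952.38

Level perpetuity: PV = C / r = £16,000.00 / 0.042 = £380,952.38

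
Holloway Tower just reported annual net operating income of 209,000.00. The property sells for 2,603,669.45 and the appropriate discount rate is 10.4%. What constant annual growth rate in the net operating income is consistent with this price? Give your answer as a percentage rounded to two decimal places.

P = D₀(1+g)/(r−g) ⇒ P(r−g) = D₀(1+g) ⇒ g(P+D₀) = P·r − D₀
g = (P·r − D₀)/(P + D₀) = (2,603,669.45×0.104 − 209,000.00) / (2,603,669.45 + 209,000.00) = 0.021965

2.20%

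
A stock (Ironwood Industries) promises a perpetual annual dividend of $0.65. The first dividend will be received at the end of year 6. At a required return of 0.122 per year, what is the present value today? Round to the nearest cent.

$3.00

Value at end of year 5: C / r = $0.65 / 0.122 = $5.3279
Discount to today: PV = $5.3279 / (1 + 0.122)^5 = $5.3279 / 1.778133 = $3.00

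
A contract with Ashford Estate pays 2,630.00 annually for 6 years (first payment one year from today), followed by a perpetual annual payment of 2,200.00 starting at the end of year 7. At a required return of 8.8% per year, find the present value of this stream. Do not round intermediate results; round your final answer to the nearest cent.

PV of 6-year annuity: 2,630.00 × [1 − (1+0.088)^−6] / 0.088 = 11868.64901
Perpetuity value at year 6: 2,200.00 / 0.088 = 25000.00000
PV of perpetuity: 25000.00000 / (1+0.088)^6 = 15071.85254
Total PV = 11868.64901 + 15071.85254 = 26940.50155

26940.50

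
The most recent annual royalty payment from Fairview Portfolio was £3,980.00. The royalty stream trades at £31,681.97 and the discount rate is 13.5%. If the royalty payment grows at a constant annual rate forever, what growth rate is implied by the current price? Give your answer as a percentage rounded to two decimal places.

P = D₀(1+g)/(r−g) ⇒ P(r−g) = D₀(1+g) ⇒ g(P+D₀) = P·r − D₀
g = (P·r − D₀)/(P + D₀) = (£31,681.97×0.135 − £3,980.00) / (£31,681.97 + £3,980.00) = 0.008330

0.83%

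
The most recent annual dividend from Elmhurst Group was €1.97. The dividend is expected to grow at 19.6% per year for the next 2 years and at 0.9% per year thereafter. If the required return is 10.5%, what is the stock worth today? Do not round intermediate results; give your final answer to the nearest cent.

€28.70

D_1 = 2.35612
D_2 = 2.81792
Terminal value at year 2: TV = D_2×(1+g_2)/(r−g_2) = 2.84328/0.096 = 29.61751
P_0 = D_1/(1+r)^1 + D_2/(1+r)^2 + TV/(1+r)^2
    = 2.13224 + 2.30783 + 24.25627 = 28.69633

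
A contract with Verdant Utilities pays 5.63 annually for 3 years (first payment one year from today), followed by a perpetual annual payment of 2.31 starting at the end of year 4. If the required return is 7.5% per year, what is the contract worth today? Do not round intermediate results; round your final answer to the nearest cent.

39.43

PV of 3-year annuity: 5.63 × [1 − (1+0.075)^−3] / 0.075 = 14.64096
Perpetuity value at year 3: 2.31 / 0.075 = 30.80000
PV of perpetuity: 30.80000 / (1+0.075)^3 = 24.79279
Total PV = 14.64096 + 24.79279 = 39.43375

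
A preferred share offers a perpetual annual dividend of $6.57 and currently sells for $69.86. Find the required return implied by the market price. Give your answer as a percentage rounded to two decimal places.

P = C/r ⇒ r = C/P = $6.57/$69.86 = 0.094045

9.40%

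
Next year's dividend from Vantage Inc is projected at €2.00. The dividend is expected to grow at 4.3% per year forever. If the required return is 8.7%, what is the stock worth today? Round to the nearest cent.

Growing perpetuity: P = D₁ / (r − g) = €2.0000 / (0.087 − 0.043) = €45.45

€45.45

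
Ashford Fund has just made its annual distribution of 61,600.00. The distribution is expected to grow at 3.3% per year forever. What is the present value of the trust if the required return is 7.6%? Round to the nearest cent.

1479832.56

D₁ = D₀ × (1 + g) = 61,600.00 × 1.033 = 63,632.8000
Growing perpetuity: P = D₁ / (r − g) = 63,632.8000 / (0.076 − 0.033) = 1,479,832.56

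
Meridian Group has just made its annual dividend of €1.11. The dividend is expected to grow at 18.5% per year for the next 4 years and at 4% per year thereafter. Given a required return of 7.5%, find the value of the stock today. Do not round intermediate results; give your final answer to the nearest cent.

D_1 = 1.31535
D_2 = 1.55869
D_3 = 1.84705
D_4 = 2.18875
Terminal value at year 4: TV = D_4×(1+g_2)/(r−g_2) = 2.27630/0.035 = 65.03718
P_0 = D_1/(1+r)^1 + D_2/(1+r)^2 + D_3/(1+r)^3 + D_4/(1+r)^4 + TV/(1+r)^4
    = 1.22358 + 1.34879 + 1.48680 + 1.63894 + 48.69987 = 54.39798

€54.40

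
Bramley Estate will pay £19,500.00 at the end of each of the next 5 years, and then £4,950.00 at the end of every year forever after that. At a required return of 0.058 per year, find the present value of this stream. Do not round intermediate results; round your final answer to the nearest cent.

PV of 5-year annuity: £19,500.00 × [1 − (1+0.058)^−5] / 0.058 = 82589.94428
Perpetuity value at year 5: £4,950.00 / 0.058 = 85344.82759
PV of perpetuity: 85344.82759 / (1+0.058)^5 = 64379.68788
Total PV = 82589.94428 + 64379.68788 = 146969.63216

£146969.63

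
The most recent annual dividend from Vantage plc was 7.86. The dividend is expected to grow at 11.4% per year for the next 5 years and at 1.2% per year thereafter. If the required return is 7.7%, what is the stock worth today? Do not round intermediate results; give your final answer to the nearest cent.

188.43

D_1 = 8.75604
D_2 = 9.75423
D_3 = 10.86621
D_4 = 12.10496
D_5 = 13.48492
Terminal value at year 5: TV = D_5×(1+g_2)/(r−g_2) = 13.64674/0.065 = 209.94989
P_0 = D_1/(1+r)^1 + D_2/(1+r)^2 + D_3/(1+r)^3 + D_4/(1+r)^4 + D_5/(1+r)^5 + TV/(1+r)^5
    = 8.13003 + 8.40933 + 8.69823 + 8.99706 + 9.30615 + 144.88958 = 188.43037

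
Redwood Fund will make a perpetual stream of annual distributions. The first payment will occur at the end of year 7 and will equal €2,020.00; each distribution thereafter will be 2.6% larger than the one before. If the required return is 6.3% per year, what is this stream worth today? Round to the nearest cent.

Value at end of year 6: C₁ / (r − g) = €2,020.00 / (0.063 − 0.026) = €54,594.5946
Discount to today: PV = €54,594.5946 / (1 + 0.063)^6 = €54,594.5946 / 1.442778 = €37,839.91

€37839.91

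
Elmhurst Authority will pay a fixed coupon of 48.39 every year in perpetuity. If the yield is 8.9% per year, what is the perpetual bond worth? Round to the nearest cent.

Level perpetuity: PV = C / r = 48.39 / 0.089 = 543.71

543.71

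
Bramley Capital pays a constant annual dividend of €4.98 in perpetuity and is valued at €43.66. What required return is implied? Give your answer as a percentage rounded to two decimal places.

P = C/r ⇒ r = C/P = €4.98/€43.66 = 0.114063

11.41%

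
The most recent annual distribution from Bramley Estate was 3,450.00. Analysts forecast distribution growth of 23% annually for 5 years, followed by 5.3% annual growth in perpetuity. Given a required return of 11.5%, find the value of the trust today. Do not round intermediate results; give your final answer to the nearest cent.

D_1 = 4243.50000
D_2 = 5219.50500
D_3 = 6419.99115
D_4 = 7896.58911
D_5 = 9712.80461
Terminal value at year 5: TV = D_5×(1+g_2)/(r−g_2) = 10227.58326/0.062 = 164961.02025
P_0 = D_1/(1+r)^1 + D_2/(1+r)^2 + D_3/(1+r)^3 + D_4/(1+r)^4 + D_5/(1+r)^5 + TV/(1+r)^5
    = 3805.82960 + 4198.35911 + 4631.37372 + 5109.04904 + 5635.99132 + 95720.94930 = 119101.55209

119101.55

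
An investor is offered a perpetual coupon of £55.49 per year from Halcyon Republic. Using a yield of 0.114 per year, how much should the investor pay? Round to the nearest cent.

Level perpetuity: PV = C / r = £55.49 / 0.114 = £486.75

£486.75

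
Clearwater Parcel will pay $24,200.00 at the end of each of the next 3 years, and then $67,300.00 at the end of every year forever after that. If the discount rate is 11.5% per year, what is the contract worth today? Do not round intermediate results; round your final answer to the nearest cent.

$480802.50

PV of 3-year annuity: $24,200.00 × [1 − (1+0.115)^−3] / 0.115 = 58627.38915
Perpetuity value at year 3: $67,300.00 / 0.115 = 585217.39130
PV of perpetuity: 585217.39130 / (1+0.115)^3 = 422175.10661
Total PV = 58627.38915 + 422175.10661 = 480802.49575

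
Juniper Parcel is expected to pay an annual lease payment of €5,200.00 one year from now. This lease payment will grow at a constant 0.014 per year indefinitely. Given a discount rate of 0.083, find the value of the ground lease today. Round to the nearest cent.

€75362.32

Growing perpetuity: P = D₁ / (r − g) = €5,200.0000 / (0.083 − 0.014) = €75,362.32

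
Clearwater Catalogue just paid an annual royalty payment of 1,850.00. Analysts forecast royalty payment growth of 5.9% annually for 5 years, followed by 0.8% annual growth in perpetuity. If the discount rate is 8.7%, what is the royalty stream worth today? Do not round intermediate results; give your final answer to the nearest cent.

D_1 = 1959.15000
D_2 = 2074.73985
D_3 = 2197.14950
D_4 = 2326.78132
D_5 = 2464.06142
Terminal value at year 5: TV = D_5×(1+g_2)/(r−g_2) = 2483.77391/0.079 = 31440.17609
P_0 = D_1/(1+r)^1 + D_2/(1+r)^2 + D_3/(1+r)^3 + D_4/(1+r)^4 + D_5/(1+r)^5 + TV/(1+r)^5
    = 1802.34591 + 1755.91933 + 1710.68866 + 1666.62308 + 1623.69259 + 20717.49532 = 29276.76489

29276.76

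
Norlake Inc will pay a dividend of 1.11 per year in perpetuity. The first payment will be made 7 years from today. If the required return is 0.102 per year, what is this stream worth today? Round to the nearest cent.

6.08

Value at end of year 6: C / r = 1.11 / 0.102 = 10.8824
Discount to today: PV = 10.8824 / (1 + 0.102)^6 = 10.8824 / 1.790975 = 6.08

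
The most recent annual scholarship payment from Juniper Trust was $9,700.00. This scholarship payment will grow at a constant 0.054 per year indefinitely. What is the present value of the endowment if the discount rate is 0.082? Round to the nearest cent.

$365135.71

D₁ = D₀ × (1 + g) = $9,700.00 × 1.054 = $10,223.8000
Growing perpetuity: P = D₁ / (r − g) = $10,223.8000 / (0.082 − 0.054) = $365,135.71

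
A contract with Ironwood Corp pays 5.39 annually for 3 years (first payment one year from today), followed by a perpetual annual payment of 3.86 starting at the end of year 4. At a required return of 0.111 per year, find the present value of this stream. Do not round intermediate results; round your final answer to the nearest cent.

38.51

PV of 3-year annuity: 5.39 × [1 − (1+0.111)^−3] / 0.111 = 13.14875
Perpetuity value at year 3: 3.86 / 0.111 = 34.77477
PV of perpetuity: 34.77477 / (1+0.111)^3 = 25.35842
Total PV = 13.14875 + 25.35842 = 38.50717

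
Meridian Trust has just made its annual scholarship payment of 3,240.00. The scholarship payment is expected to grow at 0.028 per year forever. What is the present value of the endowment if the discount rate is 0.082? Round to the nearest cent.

D₁ = D₀ × (1 + g) = 3,240.00 × 1.028 = 3,330.7200
Growing perpetuity: P = D₁ / (r − g) = 3,330.7200 / (0.082 − 0.028) = 61,680.00

61680.00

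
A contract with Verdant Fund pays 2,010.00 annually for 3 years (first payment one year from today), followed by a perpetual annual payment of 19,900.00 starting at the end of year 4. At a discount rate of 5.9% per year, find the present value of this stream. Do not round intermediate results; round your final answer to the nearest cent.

289379.34

PV of 3-year annuity: 2,010.00 × [1 − (1+0.059)^−3] / 0.059 = 5382.71000
Perpetuity value at year 3: 19,900.00 / 0.059 = 337288.13559
PV of perpetuity: 337288.13559 / (1+0.059)^3 = 283996.62860
Total PV = 5382.71000 + 283996.62860 = 289379.33860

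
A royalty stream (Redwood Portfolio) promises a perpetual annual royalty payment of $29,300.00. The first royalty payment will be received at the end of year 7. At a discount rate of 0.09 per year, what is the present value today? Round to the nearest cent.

Value at end of year 6: C / r = $29,300.00 / 0.09 = $325,555.5556
Discount to today: PV = $325,555.5556 / (1 + 0.09)^6 = $325,555.5556 / 1.677100 = $194,118.14

$194118.14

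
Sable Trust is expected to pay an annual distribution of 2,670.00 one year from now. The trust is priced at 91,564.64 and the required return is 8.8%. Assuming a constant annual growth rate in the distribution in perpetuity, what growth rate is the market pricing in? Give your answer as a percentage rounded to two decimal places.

5.88%

P = D₁/(r−g) ⇒ g = r − D₁/P = 0.088 − 2,670.00/91,564.64 = 0.058840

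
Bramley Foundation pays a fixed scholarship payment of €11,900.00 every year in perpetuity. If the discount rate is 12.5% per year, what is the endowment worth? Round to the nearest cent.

€95200.00

Level perpetuity: PV = C / r = €11,900.00 / 0.125 = €95,200.00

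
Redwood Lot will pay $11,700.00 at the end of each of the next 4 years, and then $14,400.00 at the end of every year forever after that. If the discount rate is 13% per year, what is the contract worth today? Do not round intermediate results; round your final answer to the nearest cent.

PV of 4-year annuity: $11,700.00 × [1 − (1+0.13)^−4] / 0.13 = 34801.31451
Perpetuity value at year 4: $14,400.00 / 0.13 = 110769.23077
PV of perpetuity: 110769.23077 / (1+0.13)^4 = 67936.84368
Total PV = 34801.31451 + 67936.84368 = 102738.15819

$102738.16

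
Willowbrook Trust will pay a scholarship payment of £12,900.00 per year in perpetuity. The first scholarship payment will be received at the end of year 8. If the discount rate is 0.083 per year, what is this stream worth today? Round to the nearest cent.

Value at end of year 7: C / r = £12,900.00 / 0.083 = £155,421.6867
Discount to today: PV = £155,421.6867 / (1 + 0.083)^7 = £155,421.6867 / 1.747428 = £88,943.13

£88943.13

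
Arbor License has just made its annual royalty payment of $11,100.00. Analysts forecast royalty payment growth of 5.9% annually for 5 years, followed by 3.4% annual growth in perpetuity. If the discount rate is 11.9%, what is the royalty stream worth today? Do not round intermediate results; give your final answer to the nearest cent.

$149692.62

D_1 = 11754.90000
D_2 = 12448.43910
D_3 = 13182.89701
D_4 = 13960.68793
D_5 = 14784.36852
Terminal value at year 5: TV = D_5×(1+g_2)/(r−g_2) = 15287.03705/0.085 = 179847.49468
P_0 = D_1/(1+r)^1 + D_2/(1+r)^2 + D_3/(1+r)^3 + D_4/(1+r)^4 + D_5/(1+r)^5 + TV/(1+r)^5
    = 10504.82574 + 9941.56430 + 9408.50456 + 8904.02710 + 8426.59937 + 102507.10296 = 149692.62403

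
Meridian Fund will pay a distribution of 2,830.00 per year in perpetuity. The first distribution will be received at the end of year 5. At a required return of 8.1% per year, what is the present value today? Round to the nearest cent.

25585.78

Value at end of year 4: C / r = 2,830.00 / 0.081 = 34,938.2716
Discount to today: PV = 34,938.2716 / (1 + 0.081)^4 = 34,938.2716 / 1.365535 = 25,585.78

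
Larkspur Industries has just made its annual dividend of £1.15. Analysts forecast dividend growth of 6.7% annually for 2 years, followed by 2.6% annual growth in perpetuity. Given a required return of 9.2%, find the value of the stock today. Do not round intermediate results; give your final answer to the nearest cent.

£19.29

D_1 = 1.22705
D_2 = 1.30926
Terminal value at year 2: TV = D_2×(1+g_2)/(r−g_2) = 1.34330/0.066 = 20.35308
P_0 = D_1/(1+r)^1 + D_2/(1+r)^2 + TV/(1+r)^2
    = 1.12367 + 1.09795 + 17.06809 = 19.28971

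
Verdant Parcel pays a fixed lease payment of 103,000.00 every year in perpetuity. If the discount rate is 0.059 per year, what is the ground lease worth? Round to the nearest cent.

Level perpetuity: PV = C / r = 103,000.00 / 0.059 = 1,745,762.71

1745762.71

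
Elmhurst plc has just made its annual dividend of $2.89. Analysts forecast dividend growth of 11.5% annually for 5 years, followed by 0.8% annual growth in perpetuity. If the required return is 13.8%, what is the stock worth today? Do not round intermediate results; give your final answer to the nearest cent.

$33.83

D_1 = 3.22235
D_2 = 3.59292
D_3 = 4.00611
D_4 = 4.46681
D_5 = 4.98049
Terminal value at year 5: TV = D_5×(1+g_2)/(r−g_2) = 5.02034/0.13 = 38.61796
P_0 = D_1/(1+r)^1 + D_2/(1+r)^2 + D_3/(1+r)^3 + D_4/(1+r)^4 + D_5/(1+r)^5 + TV/(1+r)^5
    = 2.83159 + 2.77436 + 2.71829 + 2.66335 + 2.60952 + 20.23383 = 33.83094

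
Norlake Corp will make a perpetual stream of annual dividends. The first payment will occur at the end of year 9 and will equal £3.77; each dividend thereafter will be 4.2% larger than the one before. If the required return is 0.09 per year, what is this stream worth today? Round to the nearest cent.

£39.42

Value at end of year 8: C₁ / (r − g) = £3.77 / (0.09 − 0.042) = £78.5417
Discount to today: PV = £78.5417 / (1 + 0.09)^8 = £78.5417 / 1.992563 = £39.42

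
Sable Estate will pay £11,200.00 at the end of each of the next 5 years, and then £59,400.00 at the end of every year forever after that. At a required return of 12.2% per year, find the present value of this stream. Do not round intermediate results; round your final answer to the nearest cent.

£313992.47

PV of 5-year annuity: £11,200.00 × [1 − (1+0.122)^−5] / 0.122 = 40174.25561
Perpetuity value at year 5: £59,400.00 / 0.122 = 486885.24590
PV of perpetuity: 486885.24590 / (1+0.122)^5 = 273818.21166
Total PV = 40174.25561 + 273818.21166 = 313992.46728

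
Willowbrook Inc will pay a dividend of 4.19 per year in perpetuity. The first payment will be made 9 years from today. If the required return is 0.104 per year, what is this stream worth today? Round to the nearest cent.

Value at end of year 8: C / r = 4.19 / 0.104 = 40.2885
Discount to today: PV = 40.2885 / (1 + 0.104)^8 = 40.2885 / 2.206747 = 18.26

18.26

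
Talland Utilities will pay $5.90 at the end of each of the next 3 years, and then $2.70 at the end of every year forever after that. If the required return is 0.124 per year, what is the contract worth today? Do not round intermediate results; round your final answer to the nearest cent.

PV of 3-year annuity: $5.90 × [1 − (1+0.124)^−3] / 0.124 = 14.07397
Perpetuity value at year 3: $2.70 / 0.124 = 21.77419
PV of perpetuity: 21.77419 / (1+0.124)^3 = 15.33357
Total PV = 14.07397 + 15.33357 = 29.40753

$29.41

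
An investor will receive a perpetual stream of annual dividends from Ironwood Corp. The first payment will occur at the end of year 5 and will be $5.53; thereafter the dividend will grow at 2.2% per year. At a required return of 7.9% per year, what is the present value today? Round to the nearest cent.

$71.58

Value at end of year 4: C₁ / (r − g) = $5.53 / (0.079 − 0.022) = $97.0175
Discount to today: PV = $97.0175 / (1 + 0.079)^4 = $97.0175 / 1.355457 = $71.58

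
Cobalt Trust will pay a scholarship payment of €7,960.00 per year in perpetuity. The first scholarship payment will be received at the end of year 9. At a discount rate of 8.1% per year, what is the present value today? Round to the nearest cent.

Value at end of year 8: C / r = €7,960.00 / 0.081 = €98,271.6049
Discount to today: PV = €98,271.6049 / (1 + 0.081)^8 = €98,271.6049 / 1.864685 = €52,701.44

€52701.44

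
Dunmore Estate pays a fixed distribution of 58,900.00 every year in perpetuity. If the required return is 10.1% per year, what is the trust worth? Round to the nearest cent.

Level perpetuity: PV = C / r = 58,900.00 / 0.101 = 583,168.32

583168.32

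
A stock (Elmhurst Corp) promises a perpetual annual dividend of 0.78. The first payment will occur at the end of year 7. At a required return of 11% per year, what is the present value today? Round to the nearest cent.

Value at end of year 6: C / r = 0.78 / 0.11 = 7.0909
Discount to today: PV = 7.0909 / (1 + 0.11)^6 = 7.0909 / 1.870415 = 3.79

3.79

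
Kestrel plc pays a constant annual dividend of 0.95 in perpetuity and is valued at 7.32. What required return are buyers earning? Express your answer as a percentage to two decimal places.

12.98%

P = C/r ⇒ r = C/P = 0.95/7.32 = 0.129781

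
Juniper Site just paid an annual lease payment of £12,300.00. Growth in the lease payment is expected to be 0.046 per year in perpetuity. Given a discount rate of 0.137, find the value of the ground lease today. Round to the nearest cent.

£141382.42

D₁ = D₀ × (1 + g) = £12,300.00 × 1.046 = £12,865.8000
Growing perpetuity: P = D₁ / (r − g) = £12,865.8000 / (0.137 − 0.046) = £141,382.42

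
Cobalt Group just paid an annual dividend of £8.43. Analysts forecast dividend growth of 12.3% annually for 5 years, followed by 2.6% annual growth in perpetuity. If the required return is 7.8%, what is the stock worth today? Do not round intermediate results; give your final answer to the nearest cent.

£251.80

D_1 = 9.46689
D_2 = 10.63132
D_3 = 11.93897
D_4 = 13.40746
D_5 = 15.05658
Terminal value at year 5: TV = D_5×(1+g_2)/(r−g_2) = 15.44805/0.052 = 297.07792
P_0 = D_1/(1+r)^1 + D_2/(1+r)^2 + D_3/(1+r)^3 + D_4/(1+r)^4 + D_5/(1+r)^5 + TV/(1+r)^5
    = 8.78190 + 9.14849 + 9.53039 + 9.92822 + 10.34267 + 204.06878 = 251.80045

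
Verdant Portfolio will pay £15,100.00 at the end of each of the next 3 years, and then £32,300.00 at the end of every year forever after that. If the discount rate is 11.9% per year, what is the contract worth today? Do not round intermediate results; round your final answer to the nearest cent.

PV of 3-year annuity: £15,100.00 × [1 − (1+0.119)^−3] / 0.119 = 36330.06558
Perpetuity value at year 3: £32,300.00 / 0.119 = 271428.57143
PV of perpetuity: 271428.57143 / (1+0.119)^3 = 193715.91460
Total PV = 36330.06558 + 193715.91460 = 230045.98018

£230045.98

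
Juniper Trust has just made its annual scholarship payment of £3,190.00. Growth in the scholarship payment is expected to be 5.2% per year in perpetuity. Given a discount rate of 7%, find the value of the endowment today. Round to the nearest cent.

D₁ = D₀ × (1 + g) = £3,190.00 × 1.052 = £3,355.8800
Growing perpetuity: P = D₁ / (r − g) = £3,355.8800 / (0.07 − 0.052) = £186,437.78

£186437.78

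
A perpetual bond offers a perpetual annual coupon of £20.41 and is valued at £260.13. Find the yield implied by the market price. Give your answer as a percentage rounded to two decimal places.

7.85%

P = C/r ⇒ r = C/P = £20.41/£260.13 = 0.078461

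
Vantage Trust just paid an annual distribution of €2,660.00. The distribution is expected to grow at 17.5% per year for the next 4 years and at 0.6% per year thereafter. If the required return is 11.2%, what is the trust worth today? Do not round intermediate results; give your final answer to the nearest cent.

€43705.52

D_1 = 3125.50000
D_2 = 3672.46250
D_3 = 4315.14344
D_4 = 5070.29354
Terminal value at year 4: TV = D_4×(1+g_2)/(r−g_2) = 5100.71530/0.106 = 48119.95566
P_0 = D_1/(1+r)^1 + D_2/(1+r)^2 + D_3/(1+r)^3 + D_4/(1+r)^4 + TV/(1+r)^4
    = 2810.70144 + 2969.94082 + 3138.20185 + 3315.99566 + 31470.67584 = 43705.51561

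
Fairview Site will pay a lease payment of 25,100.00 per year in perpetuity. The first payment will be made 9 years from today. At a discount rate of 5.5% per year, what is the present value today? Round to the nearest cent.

297366.03

Value at end of year 8: C / r = 25,100.00 / 0.055 = 456,363.6364
Discount to today: PV = 456,363.6364 / (1 + 0.055)^8 = 456,363.6364 / 1.534687 = 297,366.03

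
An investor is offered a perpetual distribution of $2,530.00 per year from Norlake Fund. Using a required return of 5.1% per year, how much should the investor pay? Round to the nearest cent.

Level perpetuity: PV = C / r = $2,530.00 / 0.051 = $49,607.84

$49607.84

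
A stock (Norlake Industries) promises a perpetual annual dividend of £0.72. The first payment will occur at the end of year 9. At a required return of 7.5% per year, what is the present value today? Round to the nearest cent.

£5.38

Value at end of year 8: C / r = £0.72 / 0.075 = £9.6000
Discount to today: PV = £9.6000 / (1 + 0.075)^8 = £9.6000 / 1.783478 = £5.38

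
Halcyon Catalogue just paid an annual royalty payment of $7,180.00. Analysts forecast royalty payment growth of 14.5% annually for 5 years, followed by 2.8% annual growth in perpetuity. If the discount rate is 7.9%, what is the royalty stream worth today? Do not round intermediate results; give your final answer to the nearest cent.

$237795.87

D_1 = 8221.10000
D_2 = 9413.15950
D_3 = 10778.06763
D_4 = 12340.88743
D_5 = 14130.31611
Terminal value at year 5: TV = D_5×(1+g_2)/(r−g_2) = 14525.96496/0.051 = 284822.84240
P_0 = D_1/(1+r)^1 + D_2/(1+r)^2 + D_3/(1+r)^3 + D_4/(1+r)^4 + D_5/(1+r)^5 + TV/(1+r)^5
    = 7619.18443 + 8085.23278 + 8579.78826 + 9104.59459 + 9661.50214 + 194745.57246 = 237795.87466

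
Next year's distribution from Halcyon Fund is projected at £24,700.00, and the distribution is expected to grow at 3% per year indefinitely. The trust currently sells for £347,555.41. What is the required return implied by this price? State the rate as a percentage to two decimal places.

10.11%

P = D₁/(r − g) ⇒ r = D₁/P + g = £24,700.0000/£347,555.41 + 0.03 = 0.071068 + 0.03 = 0.101068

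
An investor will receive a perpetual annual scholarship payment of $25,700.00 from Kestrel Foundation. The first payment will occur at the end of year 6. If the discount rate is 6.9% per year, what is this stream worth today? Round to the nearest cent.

Value at end of year 5: C / r = $25,700.00 / 0.069 = $372,463.7681
Discount to today: PV = $372,463.7681 / (1 + 0.069)^5 = $372,463.7681 / 1.396010 = $266,805.95

$266805.95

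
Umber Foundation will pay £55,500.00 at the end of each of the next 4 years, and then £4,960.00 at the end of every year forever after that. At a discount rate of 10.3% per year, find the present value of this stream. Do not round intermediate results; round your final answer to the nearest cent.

PV of 4-year annuity: £55,500.00 × [1 − (1+0.103)^−4] / 0.103 = 174791.09308
Perpetuity value at year 4: £4,960.00 / 0.103 = 48155.33981
PV of perpetuity: 48155.33981 / (1+0.103)^4 = 32534.37005
Total PV = 174791.09308 + 32534.37005 = 207325.46313

£207325.46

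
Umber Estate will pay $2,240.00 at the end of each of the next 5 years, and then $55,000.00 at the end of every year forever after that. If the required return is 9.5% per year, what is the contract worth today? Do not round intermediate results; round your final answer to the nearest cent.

PV of 5-year annuity: $2,240.00 × [1 − (1+0.095)^−5] / 0.095 = 8600.94768
Perpetuity value at year 5: $55,000.00 / 0.095 = 578947.36842
PV of perpetuity: 578947.36842 / (1+0.095)^5 = 367763.38516
Total PV = 8600.94768 + 367763.38516 = 376364.33284

$376364.33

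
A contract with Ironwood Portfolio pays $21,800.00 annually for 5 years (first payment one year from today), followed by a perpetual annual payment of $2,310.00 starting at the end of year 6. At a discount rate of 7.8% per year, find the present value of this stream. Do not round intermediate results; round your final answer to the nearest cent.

PV of 5-year annuity: $21,800.00 × [1 − (1+0.078)^−5] / 0.078 = 87501.83090
Perpetuity value at year 5: $2,310.00 / 0.078 = 29615.38462
PV of perpetuity: 29615.38462 / (1+0.078)^5 = 20343.40162
Total PV = 87501.83090 + 20343.40162 = 107845.23252

$107845.23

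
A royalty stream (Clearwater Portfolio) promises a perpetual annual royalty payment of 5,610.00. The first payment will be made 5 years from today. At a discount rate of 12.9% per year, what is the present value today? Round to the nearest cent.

26766.86

Value at end of year 4: C / r = 5,610.00 / 0.129 = 43,488.3721
Discount to today: PV = 43,488.3721 / (1 + 0.129)^4 = 43,488.3721 / 1.624710 = 26,766.86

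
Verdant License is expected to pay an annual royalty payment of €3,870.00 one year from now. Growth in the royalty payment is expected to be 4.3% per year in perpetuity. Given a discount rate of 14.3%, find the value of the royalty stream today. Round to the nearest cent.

€38700.00

Growing perpetuity: P = D₁ / (r − g) = €3,870.0000 / (0.143 − 0.043) = €38,700.00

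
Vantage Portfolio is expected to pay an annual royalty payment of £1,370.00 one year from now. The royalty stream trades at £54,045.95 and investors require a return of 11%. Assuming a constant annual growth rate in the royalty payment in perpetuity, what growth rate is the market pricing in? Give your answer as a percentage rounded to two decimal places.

8.47%

P = D₁/(r−g) ⇒ g = r − D₁/P = 0.11 − £1,370.00/£54,045.95 = 0.084651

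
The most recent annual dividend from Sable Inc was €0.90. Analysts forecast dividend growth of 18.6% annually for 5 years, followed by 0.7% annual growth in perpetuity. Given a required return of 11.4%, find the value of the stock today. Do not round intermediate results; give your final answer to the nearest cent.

D_1 = 1.06740
D_2 = 1.26594
D_3 = 1.50140
D_4 = 1.78066
D_5 = 2.11186
Terminal value at year 5: TV = D_5×(1+g_2)/(r−g_2) = 2.12665/0.107 = 19.87521
P_0 = D_1/(1+r)^1 + D_2/(1+r)^2 + D_3/(1+r)^3 + D_4/(1+r)^4 + D_5/(1+r)^5 + TV/(1+r)^5
    = 0.95817 + 1.02010 + 1.08603 + 1.15622 + 1.23095 + 11.58472 = 17.03619

€17.04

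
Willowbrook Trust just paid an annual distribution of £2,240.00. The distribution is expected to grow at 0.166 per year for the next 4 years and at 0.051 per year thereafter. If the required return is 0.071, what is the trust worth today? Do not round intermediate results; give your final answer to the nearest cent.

£176501.25

D_1 = 2611.84000
D_2 = 3045.40544
D_3 = 3550.94274
D_4 = 4140.39924
Terminal value at year 4: TV = D_4×(1+g_2)/(r−g_2) = 4351.55960/0.02 = 217577.97998
P_0 = D_1/(1+r)^1 + D_2/(1+r)^2 + D_3/(1+r)^3 + D_4/(1+r)^4 + TV/(1+r)^4
    = 2438.69281 + 2655.01010 + 2890.51520 + 3146.91010 + 165370.12591 = 176501.25412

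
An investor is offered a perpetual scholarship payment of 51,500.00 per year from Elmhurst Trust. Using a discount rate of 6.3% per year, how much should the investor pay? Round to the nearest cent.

Level perpetuity: PV = C / r = 51,500.00 / 0.063 = 817,460.32

817460.32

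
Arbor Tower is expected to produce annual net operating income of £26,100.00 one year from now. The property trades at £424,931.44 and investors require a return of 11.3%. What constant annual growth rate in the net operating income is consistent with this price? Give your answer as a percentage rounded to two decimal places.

5.16%

P = D₁/(r−g) ⇒ g = r − D₁/P = 0.113 − £26,100.00/£424,931.44 = 0.051578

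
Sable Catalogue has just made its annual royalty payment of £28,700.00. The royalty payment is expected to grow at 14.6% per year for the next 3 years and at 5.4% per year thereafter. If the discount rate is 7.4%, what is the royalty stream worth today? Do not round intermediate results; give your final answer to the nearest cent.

£1935694.84

D_1 = 32890.20000
D_2 = 37692.16920
D_3 = 43195.22590
Terminal value at year 3: TV = D_3×(1+g_2)/(r−g_2) = 45527.76810/0.02 = 2276388.40510
P_0 = D_1/(1+r)^1 + D_2/(1+r)^2 + D_3/(1+r)^3 + TV/(1+r)^3
    = 30624.02235 + 32677.02943 + 34867.66828 + 1837526.11812 = 1935694.83818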